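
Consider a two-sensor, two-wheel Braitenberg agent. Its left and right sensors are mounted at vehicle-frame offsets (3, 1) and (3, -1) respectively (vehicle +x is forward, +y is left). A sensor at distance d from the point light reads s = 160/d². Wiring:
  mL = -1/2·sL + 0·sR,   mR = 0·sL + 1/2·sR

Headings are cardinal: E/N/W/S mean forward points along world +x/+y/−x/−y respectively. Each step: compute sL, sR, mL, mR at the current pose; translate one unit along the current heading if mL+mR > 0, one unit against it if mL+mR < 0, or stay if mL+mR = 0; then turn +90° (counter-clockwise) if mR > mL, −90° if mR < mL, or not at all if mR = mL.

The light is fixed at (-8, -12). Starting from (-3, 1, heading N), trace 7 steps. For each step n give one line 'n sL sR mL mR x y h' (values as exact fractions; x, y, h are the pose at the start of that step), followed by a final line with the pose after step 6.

n=0: pose=(-3,1,N); sL=10/17, sR=40/73; mL=-5/17, mR=20/73; mL+mR=-25/1241 → advance -1; mR−mL=705/1241 → turn +1·90°
n=1: pose=(-3,0,W); sL=32/25, sR=160/173; mL=-16/25, mR=80/173; mL+mR=-768/4325 → advance -1; mR−mL=4768/4325 → turn +1·90°
n=2: pose=(-2,0,S); sL=16/13, sR=80/53; mL=-8/13, mR=40/53; mL+mR=96/689 → advance +1; mR−mL=944/689 → turn +1·90°
n=3: pose=(-2,-1,E); sL=32/45, sR=160/181; mL=-16/45, mR=80/181; mL+mR=704/8145 → advance +1; mR−mL=6496/8145 → turn +1·90°
n=4: pose=(-1,-1,N); sL=20/29, sR=8/13; mL=-10/29, mR=4/13; mL+mR=-14/377 → advance -1; mR−mL=246/377 → turn +1·90°
n=5: pose=(-1,-2,W); sL=160/97, sR=160/137; mL=-80/97, mR=80/137; mL+mR=-3200/13289 → advance -1; mR−mL=18720/13289 → turn +1·90°
n=6: pose=(0,-2,S); sL=16/13, sR=80/49; mL=-8/13, mR=40/49; mL+mR=128/637 → advance +1; mR−mL=912/637 → turn +1·90°

0 10/17 40/73 -5/17 20/73 -3 1 N
1 32/25 160/173 -16/25 80/173 -3 0 W
2 16/13 80/53 -8/13 40/53 -2 0 S
3 32/45 160/181 -16/45 80/181 -2 -1 E
4 20/29 8/13 -10/29 4/13 -1 -1 N
5 160/97 160/137 -80/97 80/137 -1 -2 W
6 16/13 80/49 -8/13 40/49 0 -2 S
final 0 -3 E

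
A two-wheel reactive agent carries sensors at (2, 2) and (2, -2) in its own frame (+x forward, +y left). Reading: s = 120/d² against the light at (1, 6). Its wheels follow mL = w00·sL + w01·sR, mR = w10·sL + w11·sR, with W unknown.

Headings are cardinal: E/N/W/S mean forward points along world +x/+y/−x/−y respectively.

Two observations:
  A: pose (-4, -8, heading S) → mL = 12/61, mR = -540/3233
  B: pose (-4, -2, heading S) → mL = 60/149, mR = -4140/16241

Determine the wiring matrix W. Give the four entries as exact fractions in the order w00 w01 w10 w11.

obs A: pose=(-4,-8,S) → sL=24/53, sR=24/61, mL=12/61, mR=-540/3233
obs B: pose=(-4,-2,S) → sL=120/109, sR=120/149, mL=60/149, mR=-4140/16241
sensor matrix S = [[24/53, 24/61], [120/109, 120/149]]; det S = -3594240/52507153
solve [mL_A; mL_B] = S·[w00; w01] and [mR_A; mR_B] = S·[w10; w11]:
  w00 = 0, w01 = 1/2, w10 = 1/2, w11 = -1

0 1/2 1/2 -1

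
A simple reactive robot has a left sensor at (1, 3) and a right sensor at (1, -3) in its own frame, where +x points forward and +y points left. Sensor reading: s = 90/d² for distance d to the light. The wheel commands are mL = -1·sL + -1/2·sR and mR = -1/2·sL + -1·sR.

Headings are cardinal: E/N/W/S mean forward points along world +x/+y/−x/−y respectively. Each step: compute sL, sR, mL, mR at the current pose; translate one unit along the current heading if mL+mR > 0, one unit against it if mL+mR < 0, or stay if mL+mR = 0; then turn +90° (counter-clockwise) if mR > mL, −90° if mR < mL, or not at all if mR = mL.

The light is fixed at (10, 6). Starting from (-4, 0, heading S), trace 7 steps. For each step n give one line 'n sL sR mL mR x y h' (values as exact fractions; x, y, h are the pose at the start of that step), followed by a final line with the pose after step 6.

n=0: pose=(-4,0,S); sL=9/17, sR=45/169; mL=-3807/5746, mR=-3051/5746; mL+mR=-3429/2873 → advance -1; mR−mL=378/2873 → turn +1·90°
n=1: pose=(-4,1,E); sL=90/173, sR=90/233; mL=-28755/40309, mR=-26055/40309; mL+mR=-54810/40309 → advance -1; mR−mL=2700/40309 → turn +1·90°
n=2: pose=(-5,1,N); sL=9/34, sR=9/16; mL=-297/544, mR=-189/272; mL+mR=-675/544 → advance -1; mR−mL=-81/544 → turn -1·90°
n=3: pose=(-5,0,E); sL=18/41, sR=90/277; mL=-6831/11357, mR=-6183/11357; mL+mR=-13014/11357 → advance -1; mR−mL=648/11357 → turn +1·90°
n=4: pose=(-6,0,N); sL=45/193, sR=45/97; mL=-17415/37442, mR=-21735/37442; mL+mR=-19575/18721 → advance -1; mR−mL=-2160/18721 → turn -1·90°
n=5: pose=(-6,-1,E); sL=90/241, sR=18/65; mL=-8019/15665, mR=-7263/15665; mL+mR=-15282/15665 → advance -1; mR−mL=756/15665 → turn +1·90°
n=6: pose=(-7,-1,N); sL=45/218, sR=45/116; mL=-10125/25288, mR=-3105/6322; mL+mR=-22545/25288 → advance -1; mR−mL=-2295/25288 → turn -1·90°

0 9/17 45/169 -3807/5746 -3051/5746 -4 0 S
1 90/173 90/233 -28755/40309 -26055/40309 -4 1 E
2 9/34 9/16 -297/544 -189/272 -5 1 N
3 18/41 90/277 -6831/11357 -6183/11357 -5 0 E
4 45/193 45/97 -17415/37442 -21735/37442 -6 0 N
5 90/241 18/65 -8019/15665 -7263/15665 -6 -1 E
6 45/218 45/116 -10125/25288 -3105/6322 -7 -1 N
final -7 -2 E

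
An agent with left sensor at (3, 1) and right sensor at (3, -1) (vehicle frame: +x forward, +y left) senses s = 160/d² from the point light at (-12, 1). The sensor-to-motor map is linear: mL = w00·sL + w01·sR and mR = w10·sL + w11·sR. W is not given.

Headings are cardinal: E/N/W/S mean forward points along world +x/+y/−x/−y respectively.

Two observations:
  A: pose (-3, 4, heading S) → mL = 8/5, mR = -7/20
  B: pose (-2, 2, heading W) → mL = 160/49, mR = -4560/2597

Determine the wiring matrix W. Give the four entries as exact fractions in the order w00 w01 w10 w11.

1 0 -1 1/2

obs A: pose=(-3,4,S) → sL=8/5, sR=5/2, mL=8/5, mR=-7/20
obs B: pose=(-2,2,W) → sL=160/49, sR=160/53, mL=160/49, mR=-4560/2597
sensor matrix S = [[8/5, 5/2], [160/49, 160/53]]; det S = -8656/2597
solve [mL_A; mL_B] = S·[w00; w01] and [mR_A; mR_B] = S·[w10; w11]:
  w00 = 1, w01 = 0, w10 = -1, w11 = 1/2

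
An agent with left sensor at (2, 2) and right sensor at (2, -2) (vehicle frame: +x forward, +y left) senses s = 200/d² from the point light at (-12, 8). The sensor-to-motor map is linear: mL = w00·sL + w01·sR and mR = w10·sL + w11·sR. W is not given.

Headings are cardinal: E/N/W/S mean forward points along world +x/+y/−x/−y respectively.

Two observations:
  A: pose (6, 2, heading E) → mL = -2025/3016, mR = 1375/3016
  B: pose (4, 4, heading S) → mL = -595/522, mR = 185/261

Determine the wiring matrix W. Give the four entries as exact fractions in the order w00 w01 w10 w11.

obs A: pose=(6,2,E) → sL=25/52, sR=25/58, mL=-2025/3016, mR=1375/3016
obs B: pose=(4,4,S) → sL=5/9, sR=25/29, mL=-595/522, mR=185/261
sensor matrix S = [[25/52, 25/58], [5/9, 25/29]]; det S = 2375/13572
solve [mL_A; mL_B] = S·[w00; w01] and [mR_A; mR_B] = S·[w10; w11]:
  w00 = -1/2, w01 = -1, w10 = 1/2, w11 = 1/2

-1/2 -1 1/2 1/2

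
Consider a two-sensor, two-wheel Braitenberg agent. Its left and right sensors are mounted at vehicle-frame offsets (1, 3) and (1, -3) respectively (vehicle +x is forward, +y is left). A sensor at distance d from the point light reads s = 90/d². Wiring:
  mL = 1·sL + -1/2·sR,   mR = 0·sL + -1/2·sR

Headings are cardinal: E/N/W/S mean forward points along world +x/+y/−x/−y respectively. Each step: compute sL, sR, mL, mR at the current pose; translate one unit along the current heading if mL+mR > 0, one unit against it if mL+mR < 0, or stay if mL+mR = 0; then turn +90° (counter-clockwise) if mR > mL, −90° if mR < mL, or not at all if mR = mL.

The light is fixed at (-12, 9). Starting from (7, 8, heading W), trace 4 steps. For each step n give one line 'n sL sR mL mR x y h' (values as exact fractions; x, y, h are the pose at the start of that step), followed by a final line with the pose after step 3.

n=0: pose=(7,8,W); sL=9/34, sR=45/164; mL=711/5576, mR=-45/328; mL+mR=-27/2788 → advance -1; mR−mL=-9/34 → turn -1·90°
n=1: pose=(8,8,N); sL=90/289, sR=90/529; mL=34605/152881, mR=-45/529; mL+mR=21600/152881 → advance +1; mR−mL=-90/289 → turn -1·90°
n=2: pose=(8,9,E); sL=1/5, sR=1/5; mL=1/10, mR=-1/10; mL+mR=0 → advance +0; mR−mL=-1/5 → turn -1·90°
n=3: pose=(8,9,S); sL=9/53, sR=9/29; mL=45/3074, mR=-9/58; mL+mR=-216/1537 → advance -1; mR−mL=-9/53 → turn -1·90°

0 9/34 45/164 711/5576 -45/328 7 8 W
1 90/289 90/529 34605/152881 -45/529 8 8 N
2 1/5 1/5 1/10 -1/10 8 9 E
3 9/53 9/29 45/3074 -9/58 8 9 S
final 8 10 W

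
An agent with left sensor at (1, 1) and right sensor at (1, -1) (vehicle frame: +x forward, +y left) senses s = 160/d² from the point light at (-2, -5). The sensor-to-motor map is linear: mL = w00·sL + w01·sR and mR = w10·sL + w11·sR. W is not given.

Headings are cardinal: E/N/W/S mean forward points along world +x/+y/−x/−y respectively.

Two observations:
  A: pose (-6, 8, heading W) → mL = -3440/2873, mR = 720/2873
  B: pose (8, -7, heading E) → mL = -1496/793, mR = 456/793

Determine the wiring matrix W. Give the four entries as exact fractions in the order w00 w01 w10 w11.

obs A: pose=(-6,8,W) → sL=160/169, sR=160/221, mL=-3440/2873, mR=720/2873
obs B: pose=(8,-7,E) → sL=80/61, sR=16/13, mL=-1496/793, mR=456/793
sensor matrix S = [[160/169, 160/221], [80/61, 16/13]]; det S = 491520/2278289
solve [mL_A; mL_B] = S·[w00; w01] and [mR_A; mR_B] = S·[w10; w11]:
  w00 = -1/2, w01 = -1, w10 = -1/2, w11 = 1

-1/2 -1 -1/2 1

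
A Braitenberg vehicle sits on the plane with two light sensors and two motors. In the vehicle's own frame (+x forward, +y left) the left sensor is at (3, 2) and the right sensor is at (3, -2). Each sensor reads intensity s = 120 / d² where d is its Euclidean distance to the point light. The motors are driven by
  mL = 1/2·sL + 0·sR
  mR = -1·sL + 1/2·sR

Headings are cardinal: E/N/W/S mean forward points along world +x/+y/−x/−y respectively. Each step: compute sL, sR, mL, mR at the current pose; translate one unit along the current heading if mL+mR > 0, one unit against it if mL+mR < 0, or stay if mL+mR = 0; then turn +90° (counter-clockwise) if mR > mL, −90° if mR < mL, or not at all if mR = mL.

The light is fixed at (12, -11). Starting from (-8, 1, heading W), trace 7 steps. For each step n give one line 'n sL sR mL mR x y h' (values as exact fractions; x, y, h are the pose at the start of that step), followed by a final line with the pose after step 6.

0 120/629 24/145 60/629 -9852/91205 -8 1 W
1 20/111 60/257 10/111 -1810/28527 -7 1 N
2 120/481 120/377 60/481 -1260/13949 -7 2 E
3 30/89 6/25 15/89 -483/2225 -6 2 S
4 8/39 120/697 4/39 -3236/27183 -6 3 W
5 12/65 60/257 6/65 -1134/16705 -5 3 N
6 24/97 24/73 12/97 -588/7081 -5 4 E
final -4 4 S

n=0: pose=(-8,1,W); sL=120/629, sR=24/145; mL=60/629, mR=-9852/91205; mL+mR=-1152/91205 → advance -1; mR−mL=-18552/91205 → turn -1·90°
n=1: pose=(-7,1,N); sL=20/111, sR=60/257; mL=10/111, mR=-1810/28527; mL+mR=760/28527 → advance +1; mR−mL=-1460/9509 → turn -1·90°
n=2: pose=(-7,2,E); sL=120/481, sR=120/377; mL=60/481, mR=-1260/13949; mL+mR=480/13949 → advance +1; mR−mL=-3000/13949 → turn -1·90°
n=3: pose=(-6,2,S); sL=30/89, sR=6/25; mL=15/89, mR=-483/2225; mL+mR=-108/2225 → advance -1; mR−mL=-858/2225 → turn -1·90°
n=4: pose=(-6,3,W); sL=8/39, sR=120/697; mL=4/39, mR=-3236/27183; mL+mR=-448/27183 → advance -1; mR−mL=-2008/9061 → turn -1·90°
n=5: pose=(-5,3,N); sL=12/65, sR=60/257; mL=6/65, mR=-1134/16705; mL+mR=408/16705 → advance +1; mR−mL=-2676/16705 → turn -1·90°
n=6: pose=(-5,4,E); sL=24/97, sR=24/73; mL=12/97, mR=-588/7081; mL+mR=288/7081 → advance +1; mR−mL=-1464/7081 → turn -1·90°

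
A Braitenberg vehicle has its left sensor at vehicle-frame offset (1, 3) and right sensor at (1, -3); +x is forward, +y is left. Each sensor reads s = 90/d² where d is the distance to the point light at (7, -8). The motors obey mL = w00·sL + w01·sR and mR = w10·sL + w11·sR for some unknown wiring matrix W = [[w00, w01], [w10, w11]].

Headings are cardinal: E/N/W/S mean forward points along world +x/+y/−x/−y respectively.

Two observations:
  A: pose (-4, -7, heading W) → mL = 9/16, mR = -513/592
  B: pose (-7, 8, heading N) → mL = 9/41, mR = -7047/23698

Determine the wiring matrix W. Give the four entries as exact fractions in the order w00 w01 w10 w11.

obs A: pose=(-4,-7,W) → sL=45/74, sR=9/16, mL=9/16, mR=-513/592
obs B: pose=(-7,8,N) → sL=45/289, sR=9/41, mL=9/41, mR=-7047/23698
sensor matrix S = [[45/74, 9/16], [45/289, 9/41]]; det S = 321975/7014608
solve [mL_A; mL_B] = S·[w00; w01] and [mR_A; mR_B] = S·[w10; w11]:
  w00 = 0, w01 = 1, w10 = -1/2, w11 = -1

0 1 -1/2 -1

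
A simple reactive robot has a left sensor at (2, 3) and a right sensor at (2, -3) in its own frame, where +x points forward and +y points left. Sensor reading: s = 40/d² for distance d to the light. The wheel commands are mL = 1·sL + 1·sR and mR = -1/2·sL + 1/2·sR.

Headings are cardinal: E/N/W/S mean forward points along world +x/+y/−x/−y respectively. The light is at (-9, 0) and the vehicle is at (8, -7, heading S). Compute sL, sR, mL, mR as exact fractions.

40/481 40/277 30320/133237 4080/133237

left sensor world pos  = (11, -9); dL² = 481
right sensor world pos = (5, -9); dR² = 277
sL = 40/481 = 40/481
sR = 40/277 = 40/277
mL = 1·sL + 1·sR = 30320/133237
mR = -1/2·sL + 1/2·sR = 4080/133237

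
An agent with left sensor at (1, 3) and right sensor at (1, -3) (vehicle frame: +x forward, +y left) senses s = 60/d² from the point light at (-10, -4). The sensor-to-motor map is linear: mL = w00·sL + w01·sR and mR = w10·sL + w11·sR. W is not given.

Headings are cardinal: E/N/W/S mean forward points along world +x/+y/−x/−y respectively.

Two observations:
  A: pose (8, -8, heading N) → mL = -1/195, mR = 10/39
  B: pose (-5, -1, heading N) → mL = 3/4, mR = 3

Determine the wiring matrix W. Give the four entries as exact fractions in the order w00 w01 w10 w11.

1/2 -1 1 0

obs A: pose=(8,-8,N) → sL=10/39, sR=2/15, mL=-1/195, mR=10/39
obs B: pose=(-5,-1,N) → sL=3, sR=3/4, mL=3/4, mR=3
sensor matrix S = [[10/39, 2/15], [3, 3/4]]; det S = -27/130
solve [mL_A; mL_B] = S·[w00; w01] and [mR_A; mR_B] = S·[w10; w11]:
  w00 = 1/2, w01 = -1, w10 = 1, w11 = 0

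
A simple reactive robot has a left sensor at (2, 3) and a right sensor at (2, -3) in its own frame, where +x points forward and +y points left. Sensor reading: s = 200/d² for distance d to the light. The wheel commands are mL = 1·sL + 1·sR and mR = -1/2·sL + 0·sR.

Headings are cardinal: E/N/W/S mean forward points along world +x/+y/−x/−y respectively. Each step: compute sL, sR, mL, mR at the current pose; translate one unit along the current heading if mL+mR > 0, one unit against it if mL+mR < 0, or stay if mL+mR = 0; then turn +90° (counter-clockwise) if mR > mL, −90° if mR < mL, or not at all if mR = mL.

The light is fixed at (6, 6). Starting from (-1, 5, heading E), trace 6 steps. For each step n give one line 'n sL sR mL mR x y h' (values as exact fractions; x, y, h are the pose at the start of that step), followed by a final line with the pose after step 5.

0 200/29 200/41 14000/1189 -100/29 -1 5 E
1 100/9 20/9 40/3 -50/9 0 5 S
2 200/89 40/13 6160/1157 -100/89 0 4 W
3 2 25/2 29/2 -1 -1 4 N
4 200/29 200/41 14000/1189 -100/29 -1 5 E
5 100/9 20/9 40/3 -50/9 0 5 S
final 0 4 W

n=0: pose=(-1,5,E); sL=200/29, sR=200/41; mL=14000/1189, mR=-100/29; mL+mR=9900/1189 → advance +1; mR−mL=-18100/1189 → turn -1·90°
n=1: pose=(0,5,S); sL=100/9, sR=20/9; mL=40/3, mR=-50/9; mL+mR=70/9 → advance +1; mR−mL=-170/9 → turn -1·90°
n=2: pose=(0,4,W); sL=200/89, sR=40/13; mL=6160/1157, mR=-100/89; mL+mR=4860/1157 → advance +1; mR−mL=-7460/1157 → turn -1·90°
n=3: pose=(-1,4,N); sL=2, sR=25/2; mL=29/2, mR=-1; mL+mR=27/2 → advance +1; mR−mL=-31/2 → turn -1·90°
n=4: pose=(-1,5,E); sL=200/29, sR=200/41; mL=14000/1189, mR=-100/29; mL+mR=9900/1189 → advance +1; mR−mL=-18100/1189 → turn -1·90°
n=5: pose=(0,5,S); sL=100/9, sR=20/9; mL=40/3, mR=-50/9; mL+mR=70/9 → advance +1; mR−mL=-170/9 → turn -1·90°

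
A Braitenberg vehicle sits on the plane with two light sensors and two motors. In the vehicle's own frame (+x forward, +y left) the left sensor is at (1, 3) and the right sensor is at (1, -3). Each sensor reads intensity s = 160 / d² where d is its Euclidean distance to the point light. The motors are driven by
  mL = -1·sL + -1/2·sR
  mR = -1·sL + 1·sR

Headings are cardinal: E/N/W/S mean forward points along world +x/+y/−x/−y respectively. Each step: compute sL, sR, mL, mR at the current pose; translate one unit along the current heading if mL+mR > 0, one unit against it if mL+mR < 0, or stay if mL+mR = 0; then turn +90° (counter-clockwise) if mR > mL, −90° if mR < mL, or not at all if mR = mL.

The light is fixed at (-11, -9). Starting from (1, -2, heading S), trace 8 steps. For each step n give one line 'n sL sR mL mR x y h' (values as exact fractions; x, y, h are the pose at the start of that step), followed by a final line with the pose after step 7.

n=0: pose=(1,-2,S); sL=160/261, sR=160/117; mL=-4400/3393, mR=2560/3393; mL+mR=-1840/3393 → advance -1; mR−mL=80/39 → turn +1·90°
n=1: pose=(1,-1,E); sL=16/29, sR=80/97; mL=-2712/2813, mR=768/2813; mL+mR=-1944/2813 → advance -1; mR−mL=120/97 → turn +1·90°
n=2: pose=(0,-1,N); sL=32/29, sR=160/277; mL=-11184/8033, mR=-4224/8033; mL+mR=-15408/8033 → advance -1; mR−mL=240/277 → turn +1·90°
n=3: pose=(0,-2,W); sL=40/29, sR=4/5; mL=-258/145, mR=-84/145; mL+mR=-342/145 → advance -1; mR−mL=6/5 → turn +1·90°
n=4: pose=(1,-2,S); sL=160/261, sR=160/117; mL=-4400/3393, mR=2560/3393; mL+mR=-1840/3393 → advance -1; mR−mL=80/39 → turn +1·90°
n=5: pose=(1,-1,E); sL=16/29, sR=80/97; mL=-2712/2813, mR=768/2813; mL+mR=-1944/2813 → advance -1; mR−mL=120/97 → turn +1·90°
n=6: pose=(0,-1,N); sL=32/29, sR=160/277; mL=-11184/8033, mR=-4224/8033; mL+mR=-15408/8033 → advance -1; mR−mL=240/277 → turn +1·90°
n=7: pose=(0,-2,W); sL=40/29, sR=4/5; mL=-258/145, mR=-84/145; mL+mR=-342/145 → advance -1; mR−mL=6/5 → turn +1·90°

0 160/261 160/117 -4400/3393 2560/3393 1 -2 S
1 16/29 80/97 -2712/2813 768/2813 1 -1 E
2 32/29 160/277 -11184/8033 -4224/8033 0 -1 N
3 40/29 4/5 -258/145 -84/145 0 -2 W
4 160/261 160/117 -4400/3393 2560/3393 1 -2 S
5 16/29 80/97 -2712/2813 768/2813 1 -1 E
6 32/29 160/277 -11184/8033 -4224/8033 0 -1 N
7 40/29 4/5 -258/145 -84/145 0 -2 W
final 1 -2 S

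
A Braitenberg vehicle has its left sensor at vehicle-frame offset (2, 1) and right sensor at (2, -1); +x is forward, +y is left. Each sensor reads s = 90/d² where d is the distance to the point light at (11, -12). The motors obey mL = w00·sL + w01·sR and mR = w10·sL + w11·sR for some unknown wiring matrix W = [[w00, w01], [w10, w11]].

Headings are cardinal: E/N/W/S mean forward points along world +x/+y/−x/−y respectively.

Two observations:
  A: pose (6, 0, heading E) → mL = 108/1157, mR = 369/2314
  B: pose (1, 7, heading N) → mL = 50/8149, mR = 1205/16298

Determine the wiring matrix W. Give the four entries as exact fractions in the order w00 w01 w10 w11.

-1/2 1/2 1 -1/2

obs A: pose=(6,0,E) → sL=45/89, sR=9/13, mL=108/1157, mR=369/2314
obs B: pose=(1,7,N) → sL=45/281, sR=5/29, mL=50/8149, mR=1205/16298
sensor matrix S = [[45/89, 9/13], [45/281, 5/29]]; det S = -223380/9428393
solve [mL_A; mL_B] = S·[w00; w01] and [mR_A; mR_B] = S·[w10; w11]:
  w00 = -1/2, w01 = 1/2, w10 = 1, w11 = -1/2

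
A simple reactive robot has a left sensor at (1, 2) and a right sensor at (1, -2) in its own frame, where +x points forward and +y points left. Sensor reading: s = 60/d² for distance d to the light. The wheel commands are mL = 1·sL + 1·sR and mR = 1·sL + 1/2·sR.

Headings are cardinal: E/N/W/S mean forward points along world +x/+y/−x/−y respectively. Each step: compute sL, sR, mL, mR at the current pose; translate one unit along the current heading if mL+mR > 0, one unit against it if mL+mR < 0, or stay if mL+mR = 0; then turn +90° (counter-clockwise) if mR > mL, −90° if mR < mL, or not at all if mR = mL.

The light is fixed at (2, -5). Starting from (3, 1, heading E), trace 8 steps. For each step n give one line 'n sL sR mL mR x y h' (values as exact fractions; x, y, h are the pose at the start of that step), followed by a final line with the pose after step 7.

n=0: pose=(3,1,E); sL=15/17, sR=3; mL=66/17, mR=81/34; mL+mR=213/34 → advance +1; mR−mL=-3/2 → turn -1·90°
n=1: pose=(4,1,S); sL=60/41, sR=12/5; mL=792/205, mR=546/205; mL+mR=1338/205 → advance +1; mR−mL=-6/5 → turn -1·90°
n=2: pose=(4,0,W); sL=6, sR=6/5; mL=36/5, mR=33/5; mL+mR=69/5 → advance +1; mR−mL=-3/5 → turn -1·90°
n=3: pose=(3,0,N); sL=60/37, sR=4/3; mL=328/111, mR=254/111; mL+mR=194/37 → advance +1; mR−mL=-2/3 → turn -1·90°
n=4: pose=(3,1,E); sL=15/17, sR=3; mL=66/17, mR=81/34; mL+mR=213/34 → advance +1; mR−mL=-3/2 → turn -1·90°
n=5: pose=(4,1,S); sL=60/41, sR=12/5; mL=792/205, mR=546/205; mL+mR=1338/205 → advance +1; mR−mL=-6/5 → turn -1·90°
n=6: pose=(4,0,W); sL=6, sR=6/5; mL=36/5, mR=33/5; mL+mR=69/5 → advance +1; mR−mL=-3/5 → turn -1·90°
n=7: pose=(3,0,N); sL=60/37, sR=4/3; mL=328/111, mR=254/111; mL+mR=194/37 → advance +1; mR−mL=-2/3 → turn -1·90°

0 15/17 3 66/17 81/34 3 1 E
1 60/41 12/5 792/205 546/205 4 1 S
2 6 6/5 36/5 33/5 4 0 W
3 60/37 4/3 328/111 254/111 3 0 N
4 15/17 3 66/17 81/34 3 1 E
5 60/41 12/5 792/205 546/205 4 1 S
6 6 6/5 36/5 33/5 4 0 W
7 60/37 4/3 328/111 254/111 3 0 N
final 3 1 E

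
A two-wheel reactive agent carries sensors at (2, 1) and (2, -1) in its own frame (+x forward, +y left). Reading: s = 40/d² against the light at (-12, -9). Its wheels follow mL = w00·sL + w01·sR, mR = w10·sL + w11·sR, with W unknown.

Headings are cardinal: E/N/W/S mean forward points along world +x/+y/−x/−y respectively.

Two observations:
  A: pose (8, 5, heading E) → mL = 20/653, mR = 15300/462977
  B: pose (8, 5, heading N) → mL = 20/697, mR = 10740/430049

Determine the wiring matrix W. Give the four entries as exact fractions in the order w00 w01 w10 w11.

obs A: pose=(8,5,E) → sL=40/709, sR=40/653, mL=20/653, mR=15300/462977
obs B: pose=(8,5,N) → sL=40/617, sR=40/697, mL=20/697, mR=10740/430049
sensor matrix S = [[40/709, 40/653], [40/617, 40/697]]; det S = -146035200/199102795873
solve [mL_A; mL_B] = S·[w00; w01] and [mR_A; mR_B] = S·[w10; w11]:
  w00 = 0, w01 = 1/2, w10 = -1/2, w11 = 1

0 1/2 -1/2 1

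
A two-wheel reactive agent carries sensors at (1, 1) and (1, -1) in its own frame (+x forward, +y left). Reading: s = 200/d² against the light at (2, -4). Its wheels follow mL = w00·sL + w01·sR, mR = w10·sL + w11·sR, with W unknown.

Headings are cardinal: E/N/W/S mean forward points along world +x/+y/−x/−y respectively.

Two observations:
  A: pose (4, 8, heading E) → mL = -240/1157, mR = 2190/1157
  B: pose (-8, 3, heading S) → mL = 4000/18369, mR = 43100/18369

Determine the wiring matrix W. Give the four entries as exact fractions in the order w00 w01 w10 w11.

1/2 -1/2 1 1/2

obs A: pose=(4,8,E) → sL=100/89, sR=20/13, mL=-240/1157, mR=2190/1157
obs B: pose=(-8,3,S) → sL=200/117, sR=200/157, mL=4000/18369, mR=43100/18369
sensor matrix S = [[100/89, 20/13], [200/117, 200/157]]; det S = -25472000/21252933
solve [mL_A; mL_B] = S·[w00; w01] and [mR_A; mR_B] = S·[w10; w11]:
  w00 = 1/2, w01 = -1/2, w10 = 1, w11 = 1/2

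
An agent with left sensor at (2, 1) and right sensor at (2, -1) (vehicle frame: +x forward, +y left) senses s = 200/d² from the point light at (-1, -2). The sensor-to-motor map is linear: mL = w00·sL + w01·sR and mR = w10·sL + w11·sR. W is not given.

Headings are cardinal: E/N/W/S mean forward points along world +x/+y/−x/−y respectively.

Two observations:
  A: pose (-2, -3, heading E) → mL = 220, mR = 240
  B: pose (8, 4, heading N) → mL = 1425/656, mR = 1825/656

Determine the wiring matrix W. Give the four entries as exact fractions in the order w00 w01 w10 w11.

obs A: pose=(-2,-3,E) → sL=200, sR=40, mL=220, mR=240
obs B: pose=(8,4,N) → sL=25/16, sR=50/41, mL=1425/656, mR=1825/656
sensor matrix S = [[200, 40], [25/16, 50/41]]; det S = 14875/82
solve [mL_A; mL_B] = S·[w00; w01] and [mR_A; mR_B] = S·[w10; w11]:
  w00 = 1, w01 = 1/2, w10 = 1, w11 = 1

1 1/2 1 1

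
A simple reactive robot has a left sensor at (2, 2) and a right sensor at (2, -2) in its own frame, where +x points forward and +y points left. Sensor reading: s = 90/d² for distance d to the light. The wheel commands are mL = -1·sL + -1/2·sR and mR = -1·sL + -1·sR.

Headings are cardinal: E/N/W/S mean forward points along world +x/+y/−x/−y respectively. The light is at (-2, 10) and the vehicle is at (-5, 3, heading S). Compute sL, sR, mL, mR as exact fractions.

45/41 45/53 -6615/4346 -4230/2173

left sensor world pos  = (-3, 1); dL² = 82
right sensor world pos = (-7, 1); dR² = 106
sL = 90/82 = 45/41
sR = 90/106 = 45/53
mL = -1·sL + -1/2·sR = -6615/4346
mR = -1·sL + -1·sR = -4230/2173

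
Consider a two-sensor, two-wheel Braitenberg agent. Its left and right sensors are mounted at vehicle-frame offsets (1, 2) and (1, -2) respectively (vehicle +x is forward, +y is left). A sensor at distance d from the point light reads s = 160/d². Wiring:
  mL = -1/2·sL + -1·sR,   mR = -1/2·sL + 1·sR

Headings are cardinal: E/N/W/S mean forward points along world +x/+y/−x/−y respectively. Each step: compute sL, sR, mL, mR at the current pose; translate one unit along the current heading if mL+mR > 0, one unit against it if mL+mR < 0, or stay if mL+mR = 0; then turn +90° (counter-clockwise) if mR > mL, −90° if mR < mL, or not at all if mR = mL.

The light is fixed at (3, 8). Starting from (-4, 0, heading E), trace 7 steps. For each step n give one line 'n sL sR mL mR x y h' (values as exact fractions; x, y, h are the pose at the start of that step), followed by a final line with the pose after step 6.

n=0: pose=(-4,0,E); sL=20/9, sR=20/17; mL=-350/153, mR=10/153; mL+mR=-20/9 → advance -1; mR−mL=40/17 → turn +1·90°
n=1: pose=(-5,0,N); sL=160/149, sR=32/17; mL=-6128/2533, mR=3408/2533; mL+mR=-160/149 → advance -1; mR−mL=64/17 → turn +1·90°
n=2: pose=(-5,-1,W); sL=80/101, sR=16/13; mL=-2136/1313, mR=1096/1313; mL+mR=-80/101 → advance -1; mR−mL=32/13 → turn +1·90°
n=3: pose=(-4,-1,S); sL=32/25, sR=160/181; mL=-6896/4525, mR=1104/4525; mL+mR=-32/25 → advance -1; mR−mL=320/181 → turn +1·90°
n=4: pose=(-4,0,E); sL=20/9, sR=20/17; mL=-350/153, mR=10/153; mL+mR=-20/9 → advance -1; mR−mL=40/17 → turn +1·90°
n=5: pose=(-5,0,N); sL=160/149, sR=32/17; mL=-6128/2533, mR=3408/2533; mL+mR=-160/149 → advance -1; mR−mL=64/17 → turn +1·90°
n=6: pose=(-5,-1,W); sL=80/101, sR=16/13; mL=-2136/1313, mR=1096/1313; mL+mR=-80/101 → advance -1; mR−mL=32/13 → turn +1·90°

0 20/9 20/17 -350/153 10/153 -4 0 E
1 160/149 32/17 -6128/2533 3408/2533 -5 0 N
2 80/101 16/13 -2136/1313 1096/1313 -5 -1 W
3 32/25 160/181 -6896/4525 1104/4525 -4 -1 S
4 20/9 20/17 -350/153 10/153 -4 0 E
5 160/149 32/17 -6128/2533 3408/2533 -5 0 N
6 80/101 16/13 -2136/1313 1096/1313 -5 -1 W
final -4 -1 S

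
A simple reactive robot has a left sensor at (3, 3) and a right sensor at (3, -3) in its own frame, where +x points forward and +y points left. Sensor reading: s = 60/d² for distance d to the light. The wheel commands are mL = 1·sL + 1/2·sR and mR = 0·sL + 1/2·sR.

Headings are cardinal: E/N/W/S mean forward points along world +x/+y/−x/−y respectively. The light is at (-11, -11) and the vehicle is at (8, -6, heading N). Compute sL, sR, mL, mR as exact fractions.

left sensor world pos  = (5, -3); dL² = 320
right sensor world pos = (11, -3); dR² = 548
sL = 60/320 = 3/16
sR = 60/548 = 15/137
mL = 1·sL + 1/2·sR = 531/2192
mR = 0·sL + 1/2·sR = 15/274

3/16 15/137 531/2192 15/274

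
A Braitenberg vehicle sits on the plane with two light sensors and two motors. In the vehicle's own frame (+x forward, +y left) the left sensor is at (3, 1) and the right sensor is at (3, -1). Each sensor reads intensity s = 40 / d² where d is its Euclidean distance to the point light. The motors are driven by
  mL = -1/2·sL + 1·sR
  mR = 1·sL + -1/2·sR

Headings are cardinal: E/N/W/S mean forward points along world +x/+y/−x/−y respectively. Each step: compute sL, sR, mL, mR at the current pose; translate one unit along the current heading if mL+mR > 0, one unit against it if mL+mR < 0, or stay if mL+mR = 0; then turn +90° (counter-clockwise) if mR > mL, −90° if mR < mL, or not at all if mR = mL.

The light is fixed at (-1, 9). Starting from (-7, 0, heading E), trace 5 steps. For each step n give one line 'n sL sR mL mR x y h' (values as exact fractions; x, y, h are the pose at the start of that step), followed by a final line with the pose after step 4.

0 40/73 40/109 740/7957 2900/7957 -7 0 E
1 5/9 10/13 115/234 20/117 -6 0 N
2 40/53 8/17 84/901 468/901 -6 1 E
3 4/5 20/17 66/85 18/85 -5 1 N
4 40/37 8/13 36/481 372/481 -5 2 E
final -4 2 N

n=0: pose=(-7,0,E); sL=40/73, sR=40/109; mL=740/7957, mR=2900/7957; mL+mR=3640/7957 → advance +1; mR−mL=2160/7957 → turn +1·90°
n=1: pose=(-6,0,N); sL=5/9, sR=10/13; mL=115/234, mR=20/117; mL+mR=155/234 → advance +1; mR−mL=-25/78 → turn -1·90°
n=2: pose=(-6,1,E); sL=40/53, sR=8/17; mL=84/901, mR=468/901; mL+mR=552/901 → advance +1; mR−mL=384/901 → turn +1·90°
n=3: pose=(-5,1,N); sL=4/5, sR=20/17; mL=66/85, mR=18/85; mL+mR=84/85 → advance +1; mR−mL=-48/85 → turn -1·90°
n=4: pose=(-5,2,E); sL=40/37, sR=8/13; mL=36/481, mR=372/481; mL+mR=408/481 → advance +1; mR−mL=336/481 → turn +1·90°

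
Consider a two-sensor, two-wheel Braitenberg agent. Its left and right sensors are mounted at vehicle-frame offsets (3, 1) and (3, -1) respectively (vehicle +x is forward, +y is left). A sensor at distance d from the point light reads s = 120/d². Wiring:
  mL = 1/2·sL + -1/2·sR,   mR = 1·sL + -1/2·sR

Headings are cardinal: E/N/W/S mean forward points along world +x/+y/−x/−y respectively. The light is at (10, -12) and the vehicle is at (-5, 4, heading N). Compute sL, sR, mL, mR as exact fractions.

left sensor world pos  = (-6, 7); dL² = 617
right sensor world pos = (-4, 7); dR² = 557
sL = 120/617 = 120/617
sR = 120/557 = 120/557
mL = 1/2·sL + -1/2·sR = -3600/343669
mR = 1·sL + -1/2·sR = 29820/343669

120/617 120/557 -3600/343669 29820/343669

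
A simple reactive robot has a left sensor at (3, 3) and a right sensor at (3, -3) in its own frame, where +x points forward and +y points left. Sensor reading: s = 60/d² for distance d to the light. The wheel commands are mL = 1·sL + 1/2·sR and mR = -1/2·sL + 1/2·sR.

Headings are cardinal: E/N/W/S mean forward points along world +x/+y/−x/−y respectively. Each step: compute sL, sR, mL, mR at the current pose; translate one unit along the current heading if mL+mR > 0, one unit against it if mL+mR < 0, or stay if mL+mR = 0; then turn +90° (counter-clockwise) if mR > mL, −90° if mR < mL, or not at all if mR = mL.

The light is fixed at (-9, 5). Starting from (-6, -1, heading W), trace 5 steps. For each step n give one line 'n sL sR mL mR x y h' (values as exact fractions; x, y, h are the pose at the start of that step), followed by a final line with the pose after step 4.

0 20/27 20/3 110/27 80/27 -6 -1 W
1 6 30/17 117/17 -36/17 -7 -1 N
2 60/29 60/89 6210/2581 -1800/2581 -7 0 E
3 3/5 15/16 171/160 27/160 -6 0 S
4 20/27 20/3 110/27 80/27 -6 -1 W
final -7 -1 N

n=0: pose=(-6,-1,W); sL=20/27, sR=20/3; mL=110/27, mR=80/27; mL+mR=190/27 → advance +1; mR−mL=-10/9 → turn -1·90°
n=1: pose=(-7,-1,N); sL=6, sR=30/17; mL=117/17, mR=-36/17; mL+mR=81/17 → advance +1; mR−mL=-9 → turn -1·90°
n=2: pose=(-7,0,E); sL=60/29, sR=60/89; mL=6210/2581, mR=-1800/2581; mL+mR=4410/2581 → advance +1; mR−mL=-90/29 → turn -1·90°
n=3: pose=(-6,0,S); sL=3/5, sR=15/16; mL=171/160, mR=27/160; mL+mR=99/80 → advance +1; mR−mL=-9/10 → turn -1·90°
n=4: pose=(-6,-1,W); sL=20/27, sR=20/3; mL=110/27, mR=80/27; mL+mR=190/27 → advance +1; mR−mL=-10/9 → turn -1·90°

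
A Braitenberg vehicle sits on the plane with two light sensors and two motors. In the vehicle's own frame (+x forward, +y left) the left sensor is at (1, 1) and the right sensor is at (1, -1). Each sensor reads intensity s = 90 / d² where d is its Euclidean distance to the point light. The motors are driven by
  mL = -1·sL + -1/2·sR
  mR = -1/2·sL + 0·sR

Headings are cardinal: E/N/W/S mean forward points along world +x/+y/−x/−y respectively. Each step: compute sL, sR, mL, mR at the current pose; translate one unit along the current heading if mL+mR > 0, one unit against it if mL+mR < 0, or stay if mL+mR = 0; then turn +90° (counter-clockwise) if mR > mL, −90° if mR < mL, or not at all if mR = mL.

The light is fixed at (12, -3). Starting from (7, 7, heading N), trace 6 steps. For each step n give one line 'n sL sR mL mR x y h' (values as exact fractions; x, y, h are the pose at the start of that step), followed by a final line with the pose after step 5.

n=0: pose=(7,7,N); sL=90/157, sR=90/137; mL=-19395/21509, mR=-45/157; mL+mR=-25560/21509 → advance -1; mR−mL=13230/21509 → turn +1·90°
n=1: pose=(7,6,W); sL=9/10, sR=45/68; mL=-837/680, mR=-9/20; mL+mR=-1143/680 → advance -1; mR−mL=531/680 → turn +1·90°
n=2: pose=(8,6,S); sL=90/73, sR=90/89; mL=-11295/6497, mR=-45/73; mL+mR=-15300/6497 → advance -1; mR−mL=7290/6497 → turn +1·90°
n=3: pose=(8,7,E); sL=9/13, sR=1; mL=-31/26, mR=-9/26; mL+mR=-20/13 → advance -1; mR−mL=11/13 → turn +1·90°
n=4: pose=(7,7,N); sL=90/157, sR=90/137; mL=-19395/21509, mR=-45/157; mL+mR=-25560/21509 → advance -1; mR−mL=13230/21509 → turn +1·90°
n=5: pose=(7,6,W); sL=9/10, sR=45/68; mL=-837/680, mR=-9/20; mL+mR=-1143/680 → advance -1; mR−mL=531/680 → turn +1·90°

0 90/157 90/137 -19395/21509 -45/157 7 7 N
1 9/10 45/68 -837/680 -9/20 7 6 W
2 90/73 90/89 -11295/6497 -45/73 8 6 S
3 9/13 1 -31/26 -9/26 8 7 E
4 90/157 90/137 -19395/21509 -45/157 7 7 N
5 9/10 45/68 -837/680 -9/20 7 6 W
final 8 6 S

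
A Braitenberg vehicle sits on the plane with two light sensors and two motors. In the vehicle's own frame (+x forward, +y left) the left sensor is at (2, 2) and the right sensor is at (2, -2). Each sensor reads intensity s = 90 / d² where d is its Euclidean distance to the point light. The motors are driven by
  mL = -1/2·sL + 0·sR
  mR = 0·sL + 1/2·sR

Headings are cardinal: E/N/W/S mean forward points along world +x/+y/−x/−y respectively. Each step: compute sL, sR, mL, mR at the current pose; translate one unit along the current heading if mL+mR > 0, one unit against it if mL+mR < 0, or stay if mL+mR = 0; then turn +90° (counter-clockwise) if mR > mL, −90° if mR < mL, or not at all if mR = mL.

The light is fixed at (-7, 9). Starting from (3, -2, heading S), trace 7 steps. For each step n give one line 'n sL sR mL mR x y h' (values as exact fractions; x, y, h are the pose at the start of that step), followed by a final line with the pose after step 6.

0 90/313 90/233 -45/313 45/233 3 -2 S
1 45/122 9/34 -45/244 9/68 3 -3 E
2 90/149 90/221 -45/149 45/221 2 -3 N
3 45/137 9/17 -45/274 9/34 2 -4 W
4 18/65 10/29 -9/65 5/29 1 -4 S
5 45/122 45/178 -45/244 45/356 1 -5 E
6 90/169 2/5 -45/169 1/5 0 -5 N
final 0 -6 W

n=0: pose=(3,-2,S); sL=90/313, sR=90/233; mL=-45/313, mR=45/233; mL+mR=3600/72929 → advance +1; mR−mL=24570/72929 → turn +1·90°
n=1: pose=(3,-3,E); sL=45/122, sR=9/34; mL=-45/244, mR=9/68; mL+mR=-54/1037 → advance -1; mR−mL=657/2074 → turn +1·90°
n=2: pose=(2,-3,N); sL=90/149, sR=90/221; mL=-45/149, mR=45/221; mL+mR=-3240/32929 → advance -1; mR−mL=16650/32929 → turn +1·90°
n=3: pose=(2,-4,W); sL=45/137, sR=9/17; mL=-45/274, mR=9/34; mL+mR=234/2329 → advance +1; mR−mL=999/2329 → turn +1·90°
n=4: pose=(1,-4,S); sL=18/65, sR=10/29; mL=-9/65, mR=5/29; mL+mR=64/1885 → advance +1; mR−mL=586/1885 → turn +1·90°
n=5: pose=(1,-5,E); sL=45/122, sR=45/178; mL=-45/244, mR=45/356; mL+mR=-315/5429 → advance -1; mR−mL=3375/10858 → turn +1·90°
n=6: pose=(0,-5,N); sL=90/169, sR=2/5; mL=-45/169, mR=1/5; mL+mR=-56/845 → advance -1; mR−mL=394/845 → turn +1·90°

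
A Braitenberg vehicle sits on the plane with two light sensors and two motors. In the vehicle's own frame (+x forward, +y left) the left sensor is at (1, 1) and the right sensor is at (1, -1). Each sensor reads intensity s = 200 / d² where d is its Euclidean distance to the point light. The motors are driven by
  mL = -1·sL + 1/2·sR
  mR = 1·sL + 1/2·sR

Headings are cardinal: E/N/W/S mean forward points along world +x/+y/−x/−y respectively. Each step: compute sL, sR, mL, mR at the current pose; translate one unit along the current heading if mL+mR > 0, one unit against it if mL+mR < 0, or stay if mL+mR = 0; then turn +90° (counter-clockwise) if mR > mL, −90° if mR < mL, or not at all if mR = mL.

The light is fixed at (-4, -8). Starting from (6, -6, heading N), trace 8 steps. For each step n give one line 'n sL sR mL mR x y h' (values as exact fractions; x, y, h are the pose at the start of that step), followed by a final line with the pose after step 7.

n=0: pose=(6,-6,N); sL=20/9, sR=20/13; mL=-170/117, mR=350/117; mL+mR=20/13 → advance +1; mR−mL=40/9 → turn +1·90°
n=1: pose=(6,-5,W); sL=40/17, sR=200/97; mL=-2180/1649, mR=5580/1649; mL+mR=200/97 → advance +1; mR−mL=80/17 → turn +1·90°
n=2: pose=(5,-5,S); sL=25/13, sR=50/17; mL=-100/221, mR=750/221; mL+mR=50/17 → advance +1; mR−mL=50/13 → turn +1·90°
n=3: pose=(5,-6,E); sL=200/109, sR=200/101; mL=-9300/11009, mR=31100/11009; mL+mR=200/101 → advance +1; mR−mL=400/109 → turn +1·90°
n=4: pose=(6,-6,N); sL=20/9, sR=20/13; mL=-170/117, mR=350/117; mL+mR=20/13 → advance +1; mR−mL=40/9 → turn +1·90°
n=5: pose=(6,-5,W); sL=40/17, sR=200/97; mL=-2180/1649, mR=5580/1649; mL+mR=200/97 → advance +1; mR−mL=80/17 → turn +1·90°
n=6: pose=(5,-5,S); sL=25/13, sR=50/17; mL=-100/221, mR=750/221; mL+mR=50/17 → advance +1; mR−mL=50/13 → turn +1·90°
n=7: pose=(5,-6,E); sL=200/109, sR=200/101; mL=-9300/11009, mR=31100/11009; mL+mR=200/101 → advance +1; mR−mL=400/109 → turn +1·90°

0 20/9 20/13 -170/117 350/117 6 -6 N
1 40/17 200/97 -2180/1649 5580/1649 6 -5 W
2 25/13 50/17 -100/221 750/221 5 -5 S
3 200/109 200/101 -9300/11009 31100/11009 5 -6 E
4 20/9 20/13 -170/117 350/117 6 -6 N
5 40/17 200/97 -2180/1649 5580/1649 6 -5 W
6 25/13 50/17 -100/221 750/221 5 -5 S
7 200/109 200/101 -9300/11009 31100/11009 5 -6 E
final 6 -6 N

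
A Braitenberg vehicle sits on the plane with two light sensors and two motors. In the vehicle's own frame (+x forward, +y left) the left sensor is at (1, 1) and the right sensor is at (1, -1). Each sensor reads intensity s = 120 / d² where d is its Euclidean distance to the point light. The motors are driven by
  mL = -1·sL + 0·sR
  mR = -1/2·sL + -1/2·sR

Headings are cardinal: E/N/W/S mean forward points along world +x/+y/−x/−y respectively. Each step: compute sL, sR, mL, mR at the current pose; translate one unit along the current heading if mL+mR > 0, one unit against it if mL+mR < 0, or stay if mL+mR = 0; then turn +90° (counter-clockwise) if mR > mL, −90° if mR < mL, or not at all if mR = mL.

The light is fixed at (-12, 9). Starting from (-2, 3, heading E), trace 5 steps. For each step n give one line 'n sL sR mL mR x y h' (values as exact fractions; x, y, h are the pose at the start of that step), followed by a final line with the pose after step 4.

n=0: pose=(-2,3,E); sL=60/73, sR=12/17; mL=-60/73, mR=-948/1241; mL+mR=-1968/1241 → advance -1; mR−mL=72/1241 → turn +1·90°
n=1: pose=(-3,3,N); sL=120/89, sR=24/25; mL=-120/89, mR=-2568/2225; mL+mR=-5568/2225 → advance -1; mR−mL=432/2225 → turn +1·90°
n=2: pose=(-3,2,W); sL=15/16, sR=6/5; mL=-15/16, mR=-171/160; mL+mR=-321/160 → advance -1; mR−mL=-21/160 → turn -1·90°
n=3: pose=(-2,2,N); sL=40/39, sR=120/157; mL=-40/39, mR=-5480/6123; mL+mR=-3920/2041 → advance -1; mR−mL=800/6123 → turn +1·90°
n=4: pose=(-2,1,W); sL=20/27, sR=12/13; mL=-20/27, mR=-292/351; mL+mR=-184/117 → advance -1; mR−mL=-32/351 → turn -1·90°

0 60/73 12/17 -60/73 -948/1241 -2 3 E
1 120/89 24/25 -120/89 -2568/2225 -3 3 N
2 15/16 6/5 -15/16 -171/160 -3 2 W
3 40/39 120/157 -40/39 -5480/6123 -2 2 N
4 20/27 12/13 -20/27 -292/351 -2 1 W
final -1 1 N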